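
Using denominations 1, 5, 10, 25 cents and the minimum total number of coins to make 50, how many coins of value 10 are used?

50 − 2×25→0
Count of 10: 0

0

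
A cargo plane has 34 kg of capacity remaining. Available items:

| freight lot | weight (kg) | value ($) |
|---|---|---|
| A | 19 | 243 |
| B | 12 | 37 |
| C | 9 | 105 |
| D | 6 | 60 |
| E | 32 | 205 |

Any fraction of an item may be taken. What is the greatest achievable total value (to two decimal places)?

Greedy by value/weight ratio, highest first.
Ratios (sorted): A 12.79, C 11.67, D 10.00, E 6.41, B 3.08
take A (19 @ 243); take C (9 @ 105); take D (6 @ 60). Capacity used 34/34.
Total value = 408.00

408.00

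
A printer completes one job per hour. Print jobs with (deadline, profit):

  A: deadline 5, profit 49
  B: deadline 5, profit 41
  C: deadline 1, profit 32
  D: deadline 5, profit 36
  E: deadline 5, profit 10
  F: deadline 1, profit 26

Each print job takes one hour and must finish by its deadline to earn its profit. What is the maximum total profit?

Profit order: A=49 B=41 D=36 C=32 F=26 E=10
Assign: A→slot 5, B→slot 4, D→slot 3, C→slot 1, F skipped, E→slot 2.
Slots: [1:C] [2:E] [3:D] [4:B] [5:A]
Profit = 32 + 10 + 36 + 41 + 49 = 168

168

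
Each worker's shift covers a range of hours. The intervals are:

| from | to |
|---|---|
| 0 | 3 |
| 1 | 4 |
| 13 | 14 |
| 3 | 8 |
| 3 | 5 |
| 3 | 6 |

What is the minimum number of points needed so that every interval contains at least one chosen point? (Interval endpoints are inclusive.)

2

By right end: [0,3]  [1,4]  [3,5]  [3,6]  [3,8]  [13,14]
[0,3] uncovered → point at 3; [13,14] uncovered → point at 14.
Points: 3, 14 (2 total).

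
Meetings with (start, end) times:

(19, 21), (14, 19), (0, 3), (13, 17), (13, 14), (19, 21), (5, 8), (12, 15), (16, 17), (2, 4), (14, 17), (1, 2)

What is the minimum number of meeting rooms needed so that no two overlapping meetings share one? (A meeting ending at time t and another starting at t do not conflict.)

Events (time:±→running): 0:+→1 1:+→2 2:-→1 2:+→2 3:-→1 4:-→0 5:+→1 8:-→0 12:+→1 13:+→2 13:+→3 14:-→2 14:+→3 14:+→4 … peak 4.

4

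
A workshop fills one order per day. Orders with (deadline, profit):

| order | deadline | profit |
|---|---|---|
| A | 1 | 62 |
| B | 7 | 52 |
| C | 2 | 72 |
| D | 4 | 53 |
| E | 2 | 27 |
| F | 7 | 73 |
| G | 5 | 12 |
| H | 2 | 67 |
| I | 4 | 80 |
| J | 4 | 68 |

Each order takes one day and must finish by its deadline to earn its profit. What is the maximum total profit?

424

Take jobs in profit order; each goes to the latest open slot no later than its deadline.
By profit: I(d4,80), F(d7,73), C(d2,72), J(d4,68), H(d2,67), A(d1,62), D(d4,53), B(d7,52), E(d2,27), G(d5,12)
I→slot 4; F→slot 7; C→slot 2; J→slot 3; H→slot 1; A skipped; D skipped; B→slot 6; E skipped; G→slot 5.
Profit = 67 + 72 + 68 + 80 + 12 + 52 + 73 = 424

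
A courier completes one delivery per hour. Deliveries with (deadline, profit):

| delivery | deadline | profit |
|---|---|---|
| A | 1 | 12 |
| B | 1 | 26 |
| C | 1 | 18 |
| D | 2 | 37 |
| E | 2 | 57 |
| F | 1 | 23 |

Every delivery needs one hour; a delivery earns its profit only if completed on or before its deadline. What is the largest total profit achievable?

By profit: E(d2,57), D(d2,37), B(d1,26), F(d1,23), C(d1,18), A(d1,12)
E→slot 2; D→slot 1; B skipped; F skipped; C skipped; A skipped.
Profit = 37 + 57 = 94

94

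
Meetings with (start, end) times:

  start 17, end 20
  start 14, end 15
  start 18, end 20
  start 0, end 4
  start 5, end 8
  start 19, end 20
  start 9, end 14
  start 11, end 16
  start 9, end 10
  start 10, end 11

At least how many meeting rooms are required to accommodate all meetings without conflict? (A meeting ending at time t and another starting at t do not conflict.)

3

The answer is the maximum number of intervals overlapping at any instant.
starts: [0, 5, 9, 9, 10, 11, 14, 17, 18, 19]
ends:   [4, 8, 10, 11, 14, 15, 16, 20, 20, 20]
s0→1 e4→0 s5→1 e8→0 s9→1 s9→2 e10→1 s10→2 e11→1 s11→2 e14→1 s14→2 e15→1 e16→0 s17→1 s18→2 s19→3  — peak 3.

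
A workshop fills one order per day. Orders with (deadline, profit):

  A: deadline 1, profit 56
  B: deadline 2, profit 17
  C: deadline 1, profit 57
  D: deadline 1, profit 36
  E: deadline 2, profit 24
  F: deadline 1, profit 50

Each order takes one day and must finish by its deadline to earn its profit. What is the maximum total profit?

81

Profit order: C=57 A=56 F=50 D=36 E=24 B=17
Assign: C→slot 1, A skipped, F skipped, D skipped, E→slot 2, B skipped.
Slots: [1:C] [2:E]
Profit = 57 + 24 = 81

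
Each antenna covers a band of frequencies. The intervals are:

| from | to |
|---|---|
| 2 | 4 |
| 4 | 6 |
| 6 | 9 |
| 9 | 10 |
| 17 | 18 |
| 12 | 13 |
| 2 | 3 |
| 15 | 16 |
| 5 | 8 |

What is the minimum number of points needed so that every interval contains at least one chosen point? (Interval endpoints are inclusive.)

6

Process intervals by earliest right end; each time one isn't hit yet, stab at its right endpoint.
Sorted: [2,3] [2,4] [4,6] [5,8] [6,9] [9,10] [12,13] [15,16] [17,18]
{[2,3],[2,4]} hit by 3; {[4,6],[5,8],[6,9]} hit by 6; {[9,10]} hit by 10; {[12,13]} hit by 13; {[15,16]} hit by 16; {[17,18]} hit by 18.
Points: 3, 6, 10, 13, 16, 18 (6 total).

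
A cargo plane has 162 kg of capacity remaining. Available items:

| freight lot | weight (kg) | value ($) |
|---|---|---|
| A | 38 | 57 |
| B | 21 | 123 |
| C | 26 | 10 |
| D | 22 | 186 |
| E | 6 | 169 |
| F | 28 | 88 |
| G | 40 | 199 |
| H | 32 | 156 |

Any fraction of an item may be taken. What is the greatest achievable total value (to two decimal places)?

940.50

Ratios (sorted): E 28.17, D 8.45, B 5.86, G 4.97, H 4.88, F 3.14, A 1.50, C 0.38
take E (6 @ 169); take D (22 @ 186); take B (21 @ 123); take G (40 @ 199); take H (32 @ 156); take F (28 @ 88); take 13/38 of A → 19.50. Capacity used 162/162.
Total value = 940.50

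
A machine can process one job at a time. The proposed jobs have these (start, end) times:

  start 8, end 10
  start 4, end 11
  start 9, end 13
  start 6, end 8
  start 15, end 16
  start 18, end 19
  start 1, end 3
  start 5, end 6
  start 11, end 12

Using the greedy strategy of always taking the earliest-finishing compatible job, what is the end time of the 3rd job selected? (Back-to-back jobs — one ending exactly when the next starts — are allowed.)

8

Greedy by earliest finish: after sorting by end time, pick each interval compatible with the last pick.
By end time: (1,3), (5,6), (6,8), (8,10), (4,11), (11,12), (9,13), (15,16), (18,19).
Pick (1,3); next start ≥ 3 → (5,6); next start ≥ 6 → (6,8); next start ≥ 8 → (8,10); next start ≥ 10 → (11,12); next start ≥ 12 → (15,16); next start ≥ 16 → (18,19).
Selected: (1,3) (5,6) (6,8) (8,10) (11,12) (15,16) (18,19)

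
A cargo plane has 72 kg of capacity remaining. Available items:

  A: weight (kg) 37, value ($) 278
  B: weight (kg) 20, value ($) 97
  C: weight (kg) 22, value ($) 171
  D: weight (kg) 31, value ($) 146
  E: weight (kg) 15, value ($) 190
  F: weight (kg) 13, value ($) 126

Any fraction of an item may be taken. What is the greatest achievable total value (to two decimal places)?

Sort by value per unit weight and fill in that order.
Order: E (190/15=12.67) > F (126/13=9.69) > C (171/22=7.77) > A (278/37=7.51) > B (97/20=4.85) > D (146/31=4.71)
Fill: take E (15 @ 190) → take F (13 @ 126) → take C (22 @ 171) → take 22/37 of A → 165.30; 72/72 used.
Total value = 652.30

652.30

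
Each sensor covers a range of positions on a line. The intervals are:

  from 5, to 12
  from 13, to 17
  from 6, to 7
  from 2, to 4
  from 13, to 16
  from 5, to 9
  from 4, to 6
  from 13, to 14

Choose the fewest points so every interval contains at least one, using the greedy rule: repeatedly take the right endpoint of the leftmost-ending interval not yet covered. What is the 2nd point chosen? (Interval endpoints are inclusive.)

7

Sorted: [2,4] [4,6] [6,7] [5,9] [5,12] [13,14] [13,16] [13,17]
{[2,4],[4,6]} hit by 4; {[6,7],[5,9],[5,12]} hit by 7; {[13,14],[13,16],[13,17]} hit by 14.
Points: 4, 7, 14 (3 total).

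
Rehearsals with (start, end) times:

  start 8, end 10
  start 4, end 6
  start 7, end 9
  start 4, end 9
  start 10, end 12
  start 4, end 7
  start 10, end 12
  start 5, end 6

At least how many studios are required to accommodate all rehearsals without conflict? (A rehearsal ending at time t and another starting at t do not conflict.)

4

The answer is the maximum number of intervals overlapping at any instant.
Events (time:±→running): 4:+→1 4:+→2 4:+→3 5:+→4 … peak 4.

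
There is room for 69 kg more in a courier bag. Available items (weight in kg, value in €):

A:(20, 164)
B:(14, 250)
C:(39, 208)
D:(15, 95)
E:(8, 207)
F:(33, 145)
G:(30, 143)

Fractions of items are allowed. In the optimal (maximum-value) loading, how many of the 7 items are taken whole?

Order: E (207/8=25.88) > B (250/14=17.86) > A (164/20=8.20) > D (95/15=6.33) > C (208/39=5.33) > G (143/30=4.77) > F (145/33=4.39)
Fill: take E (8 @ 207) → take B (14 @ 250) → take A (20 @ 164) → take D (15 @ 95) → take 12/39 of C → 64.00; 69/69 used.
4 item(s) taken whole; one partial (take 12/39 of C).

4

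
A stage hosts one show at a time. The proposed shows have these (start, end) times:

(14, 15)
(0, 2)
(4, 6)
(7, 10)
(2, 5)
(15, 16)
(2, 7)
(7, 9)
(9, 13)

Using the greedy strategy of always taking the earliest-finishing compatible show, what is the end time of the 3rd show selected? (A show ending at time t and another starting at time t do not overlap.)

Order by finish time; keep every interval that doesn't clash with the previous kept one.
Sorted by end: (0,2)  (2,5)  (4,6)  (2,7)  (7,9)  (7,10)  (9,13)  (14,15)  (15,16)
take (0,2); take (2,5); skip (4,6); take (7,9); take (9,13); take (14,15); take (15,16).
Selected: (0,2) (2,5) (7,9) (9,13) (14,15) (15,16)

9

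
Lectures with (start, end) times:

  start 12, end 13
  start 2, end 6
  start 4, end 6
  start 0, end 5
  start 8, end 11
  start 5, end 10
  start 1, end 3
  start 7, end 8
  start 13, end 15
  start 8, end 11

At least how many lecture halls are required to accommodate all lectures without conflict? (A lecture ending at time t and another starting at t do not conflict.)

3

The answer is the maximum number of intervals overlapping at any instant.
starts: [0, 1, 2, 4, 5, 7, 8, 8, 12, 13]
ends:   [3, 5, 6, 6, 8, 10, 11, 11, 13, 15]
s0→1 s1→2 s2→3  — peak 3.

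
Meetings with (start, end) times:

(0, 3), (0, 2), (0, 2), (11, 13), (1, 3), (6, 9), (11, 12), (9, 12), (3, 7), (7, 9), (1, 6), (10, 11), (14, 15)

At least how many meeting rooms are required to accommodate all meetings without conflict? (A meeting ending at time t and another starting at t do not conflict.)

Events (time:±→running): 0:+→1 0:+→2 0:+→3 1:+→4 1:+→5 … peak 5.

5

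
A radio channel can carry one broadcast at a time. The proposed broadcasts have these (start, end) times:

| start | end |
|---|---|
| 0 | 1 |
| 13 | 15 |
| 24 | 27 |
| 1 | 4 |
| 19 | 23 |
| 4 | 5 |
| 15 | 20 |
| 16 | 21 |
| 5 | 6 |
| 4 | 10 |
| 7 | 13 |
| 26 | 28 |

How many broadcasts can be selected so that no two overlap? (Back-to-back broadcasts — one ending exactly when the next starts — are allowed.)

8

By end time: (0,1), (1,4), (4,5), (5,6), (4,10), (7,13), (13,15), (15,20), (16,21), (19,23), (24,27), (26,28).
Pick (0,1); next start ≥ 1 → (1,4); next start ≥ 4 → (4,5); next start ≥ 5 → (5,6); next start ≥ 6 → (7,13); next start ≥ 13 → (13,15); next start ≥ 15 → (15,20); next start ≥ 20 → (24,27).
Selected 8 broadcasts.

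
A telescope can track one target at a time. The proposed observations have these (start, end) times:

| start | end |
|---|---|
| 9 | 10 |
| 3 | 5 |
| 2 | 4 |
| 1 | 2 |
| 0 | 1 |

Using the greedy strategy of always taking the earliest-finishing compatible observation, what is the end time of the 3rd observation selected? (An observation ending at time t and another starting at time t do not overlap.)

4

Greedy by earliest finish: after sorting by end time, pick each interval compatible with the last pick.
By end time: (0,1), (1,2), (2,4), (3,5), (9,10).
Pick (0,1); next start ≥ 1 → (1,2); next start ≥ 2 → (2,4); next start ≥ 4 → (9,10).
Selected: (0,1) (1,2) (2,4) (9,10)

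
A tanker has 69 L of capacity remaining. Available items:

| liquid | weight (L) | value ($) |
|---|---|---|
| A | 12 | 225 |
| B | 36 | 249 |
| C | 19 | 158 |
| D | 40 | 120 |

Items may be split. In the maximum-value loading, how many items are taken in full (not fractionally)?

Greedy by value/weight ratio, highest first.
Ratios (sorted): A 18.75, C 8.32, B 6.92, D 3.00
take A (12 @ 225); take C (19 @ 158); take B (36 @ 249); take 2/40 of D → 6.00. Capacity used 69/69.
3 item(s) taken whole; one partial (take 2/40 of D).

3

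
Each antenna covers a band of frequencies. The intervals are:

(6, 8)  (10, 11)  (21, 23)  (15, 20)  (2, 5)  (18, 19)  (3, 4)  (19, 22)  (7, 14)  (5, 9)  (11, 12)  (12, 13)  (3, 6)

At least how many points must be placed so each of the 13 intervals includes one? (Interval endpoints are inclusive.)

Process intervals by earliest right end; each time one isn't hit yet, stab at its right endpoint.
By right end: [3,4]  [2,5]  [3,6]  [6,8]  [5,9]  [10,11]  [11,12]  [12,13]  [7,14]  [18,19]  [15,20]  [19,22]  [21,23]
[3,4] uncovered → point at 4; [6,8] uncovered → point at 8; [10,11] uncovered → point at 11; [12,13] uncovered → point at 13; [18,19] uncovered → point at 19; [21,23] uncovered → point at 23.
Points: 4, 8, 11, 13, 19, 23 (6 total).

6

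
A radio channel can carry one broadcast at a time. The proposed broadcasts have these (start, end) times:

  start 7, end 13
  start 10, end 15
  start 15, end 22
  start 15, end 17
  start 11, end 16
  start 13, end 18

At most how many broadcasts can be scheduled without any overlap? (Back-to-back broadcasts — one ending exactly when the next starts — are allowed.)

Sorted by end: (7,13)  (10,15)  (11,16)  (15,17)  (13,18)  (15,22)
take (7,13); skip (11,16); take (15,17).
Selected 2 broadcasts.

2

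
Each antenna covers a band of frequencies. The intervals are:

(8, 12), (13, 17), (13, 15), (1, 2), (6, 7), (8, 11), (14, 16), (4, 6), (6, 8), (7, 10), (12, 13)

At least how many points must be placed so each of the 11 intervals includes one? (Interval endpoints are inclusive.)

Process intervals by earliest right end; each time one isn't hit yet, stab at its right endpoint.
Sorted: [1,2] [4,6] [6,7] [6,8] [7,10] [8,11] [8,12] [12,13] [13,15] [14,16] [13,17]
{[1,2]} hit by 2; {[4,6],[6,7],[6,8]} hit by 6; {[7,10],[8,11],[8,12]} hit by 10; {[12,13],[13,15]} hit by 13; {[14,16],[13,17]} hit by 16.
Points: 2, 6, 10, 13, 16 (5 total).

5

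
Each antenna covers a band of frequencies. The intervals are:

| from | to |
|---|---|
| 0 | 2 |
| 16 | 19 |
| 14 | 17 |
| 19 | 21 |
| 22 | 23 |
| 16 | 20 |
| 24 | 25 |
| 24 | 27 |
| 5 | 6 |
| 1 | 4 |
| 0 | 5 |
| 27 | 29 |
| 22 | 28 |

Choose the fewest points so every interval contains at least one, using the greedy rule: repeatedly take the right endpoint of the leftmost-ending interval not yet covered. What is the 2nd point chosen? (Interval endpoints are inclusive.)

By right end: [0,2]  [1,4]  [0,5]  [5,6]  [14,17]  [16,19]  [16,20]  [19,21]  [22,23]  [24,25]  [24,27]  [22,28]  [27,29]
[0,2] uncovered → point at 2; [5,6] uncovered → point at 6; [14,17] uncovered → point at 17; [19,21] uncovered → point at 21; [22,23] uncovered → point at 23; [24,25] uncovered → point at 25; [27,29] uncovered → point at 29.
Points: 2, 6, 17, 21, 23, 25, 29 (7 total).

6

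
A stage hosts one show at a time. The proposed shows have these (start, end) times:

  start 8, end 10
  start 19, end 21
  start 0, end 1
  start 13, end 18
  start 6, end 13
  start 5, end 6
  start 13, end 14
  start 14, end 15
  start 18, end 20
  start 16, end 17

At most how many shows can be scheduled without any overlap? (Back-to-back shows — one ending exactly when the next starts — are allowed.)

7

Sort by end time and greedily take each interval whose start is ≥ the last chosen end.
By end time: (0,1), (5,6), (8,10), (6,13), (13,14), (14,15), (16,17), (13,18), (18,20), (19,21).
Pick (0,1); next start ≥ 1 → (5,6); next start ≥ 6 → (8,10); next start ≥ 10 → (13,14); next start ≥ 14 → (14,15); next start ≥ 15 → (16,17); next start ≥ 17 → (18,20).
Selected 7 shows.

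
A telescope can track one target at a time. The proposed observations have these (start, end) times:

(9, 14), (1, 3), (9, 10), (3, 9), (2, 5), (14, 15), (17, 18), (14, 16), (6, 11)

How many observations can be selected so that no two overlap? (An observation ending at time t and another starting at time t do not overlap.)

Sorted by end: (1,3)  (2,5)  (3,9)  (9,10)  (6,11)  (9,14)  (14,15)  (14,16)  (17,18)
take (1,3); skip (2,5); take (3,9); take (9,10); take (14,15); take (17,18).
Selected 5 observations.

5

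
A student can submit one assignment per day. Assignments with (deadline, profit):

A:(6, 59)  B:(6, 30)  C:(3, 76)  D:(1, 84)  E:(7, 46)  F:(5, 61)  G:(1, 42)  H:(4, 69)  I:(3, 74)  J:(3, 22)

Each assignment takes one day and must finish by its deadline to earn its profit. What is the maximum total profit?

469

Sort by profit descending; place each in the latest free slot ≤ its deadline.
By profit: D(d1,84), C(d3,76), I(d3,74), H(d4,69), F(d5,61), A(d6,59), E(d7,46), G(d1,42), B(d6,30), J(d3,22)
D→slot 1; C→slot 3; I→slot 2; H→slot 4; F→slot 5; A→slot 6; E→slot 7; G skipped; B skipped; J skipped.
Profit = 84 + 74 + 76 + 69 + 61 + 59 + 46 = 469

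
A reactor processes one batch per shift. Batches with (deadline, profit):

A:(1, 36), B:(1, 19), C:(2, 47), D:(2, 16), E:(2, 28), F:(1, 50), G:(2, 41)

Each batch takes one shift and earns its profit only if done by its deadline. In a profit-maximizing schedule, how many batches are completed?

2

Take jobs in profit order; each goes to the latest open slot no later than its deadline.
Profit order: F=50 C=47 G=41 A=36 E=28 B=19 D=16
Assign: F→slot 1, C→slot 2, G skipped, A skipped, E skipped, B skipped, D skipped.
Slots: [1:F] [2:C]
2 of 7 scheduled.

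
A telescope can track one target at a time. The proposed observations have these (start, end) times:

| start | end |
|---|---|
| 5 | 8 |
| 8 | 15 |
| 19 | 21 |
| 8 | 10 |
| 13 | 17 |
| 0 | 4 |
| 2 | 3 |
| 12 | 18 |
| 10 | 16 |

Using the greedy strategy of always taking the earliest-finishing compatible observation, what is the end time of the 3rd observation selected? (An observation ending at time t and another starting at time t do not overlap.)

10

Greedy by earliest finish: after sorting by end time, pick each interval compatible with the last pick.
By end time: (2,3), (0,4), (5,8), (8,10), (8,15), (10,16), (13,17), (12,18), (19,21).
Pick (2,3); next start ≥ 3 → (5,8); next start ≥ 8 → (8,10); next start ≥ 10 → (10,16); next start ≥ 16 → (19,21).
Selected: (2,3) (5,8) (8,10) (10,16) (19,21)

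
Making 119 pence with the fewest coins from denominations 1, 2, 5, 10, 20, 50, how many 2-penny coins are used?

119 − 2×50→19 − 1×10→9 − 1×5→4 − 2×2→0
Count of 2: 2

2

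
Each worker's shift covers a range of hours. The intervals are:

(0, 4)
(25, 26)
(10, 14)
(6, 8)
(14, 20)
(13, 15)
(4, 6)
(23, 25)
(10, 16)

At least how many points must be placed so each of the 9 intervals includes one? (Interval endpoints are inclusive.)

4

By right end: [0,4]  [4,6]  [6,8]  [10,14]  [13,15]  [10,16]  [14,20]  [23,25]  [25,26]
[0,4] uncovered → point at 4; [6,8] uncovered → point at 8; [10,14] uncovered → point at 14; [23,25] uncovered → point at 25.
Points: 4, 8, 14, 25 (4 total).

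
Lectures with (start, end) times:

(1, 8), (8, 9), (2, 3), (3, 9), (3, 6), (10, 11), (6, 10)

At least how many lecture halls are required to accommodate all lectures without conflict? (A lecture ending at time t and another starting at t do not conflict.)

The answer is the maximum number of intervals overlapping at any instant.
starts: [1, 2, 3, 3, 6, 8, 10]
ends:   [3, 6, 8, 9, 9, 10, 11]
s1→1 s2→2 e3→1 s3→2 s3→3  — peak 3.

3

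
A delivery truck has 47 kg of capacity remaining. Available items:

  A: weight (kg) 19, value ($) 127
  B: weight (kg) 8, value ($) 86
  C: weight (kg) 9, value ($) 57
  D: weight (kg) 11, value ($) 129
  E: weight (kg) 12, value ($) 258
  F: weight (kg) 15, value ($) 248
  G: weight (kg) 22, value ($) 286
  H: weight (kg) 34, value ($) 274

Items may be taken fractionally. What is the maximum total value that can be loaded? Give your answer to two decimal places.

766.00

Ratios (sorted): E 21.50, F 16.53, G 13.00, D 11.73, B 10.75, H 8.06, A 6.68, C 6.33
take E (12 @ 258); take F (15 @ 248); take 20/22 of G → 260.00. Capacity used 47/47.
Total value = 766.00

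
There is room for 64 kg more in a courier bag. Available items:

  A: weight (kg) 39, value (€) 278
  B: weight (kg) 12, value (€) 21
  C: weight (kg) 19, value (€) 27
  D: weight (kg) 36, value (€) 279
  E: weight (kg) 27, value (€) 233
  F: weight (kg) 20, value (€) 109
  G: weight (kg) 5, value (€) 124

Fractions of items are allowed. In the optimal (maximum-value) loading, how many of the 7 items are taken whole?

Sort by value per unit weight and fill in that order.
Ratios (sorted): G 24.80, E 8.63, D 7.75, A 7.13, F 5.45, B 1.75, C 1.42
take G (5 @ 124); take E (27 @ 233); take 32/36 of D → 248.00. Capacity used 64/64.
2 item(s) taken whole; one partial (take 32/36 of D).

2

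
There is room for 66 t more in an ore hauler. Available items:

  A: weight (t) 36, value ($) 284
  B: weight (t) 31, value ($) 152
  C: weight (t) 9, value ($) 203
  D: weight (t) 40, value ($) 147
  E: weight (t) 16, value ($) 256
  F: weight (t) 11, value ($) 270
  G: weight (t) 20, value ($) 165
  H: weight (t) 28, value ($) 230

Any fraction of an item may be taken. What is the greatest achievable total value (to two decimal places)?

976.14

Sort by value per unit weight and fill in that order.
Ratios (sorted): F 24.55, C 22.56, E 16.00, G 8.25, H 8.21, A 7.89, B 4.90, D 3.67
take F (11 @ 270); take C (9 @ 203); take E (16 @ 256); take G (20 @ 165); take 10/28 of H → 82.14. Capacity used 66/66.
Total value = 976.14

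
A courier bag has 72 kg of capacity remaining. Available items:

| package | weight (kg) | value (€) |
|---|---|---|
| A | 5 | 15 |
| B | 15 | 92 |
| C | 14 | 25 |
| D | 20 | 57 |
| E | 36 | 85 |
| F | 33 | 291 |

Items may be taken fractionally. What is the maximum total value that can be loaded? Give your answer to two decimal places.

452.15

Order: F (291/33=8.82) > B (92/15=6.13) > A (15/5=3.00) > D (57/20=2.85) > E (85/36=2.36) > C (25/14=1.79)
Fill: take F (33 @ 291) → take B (15 @ 92) → take A (5 @ 15) → take 19/20 of D → 54.15; 72/72 used.
Total value = 452.15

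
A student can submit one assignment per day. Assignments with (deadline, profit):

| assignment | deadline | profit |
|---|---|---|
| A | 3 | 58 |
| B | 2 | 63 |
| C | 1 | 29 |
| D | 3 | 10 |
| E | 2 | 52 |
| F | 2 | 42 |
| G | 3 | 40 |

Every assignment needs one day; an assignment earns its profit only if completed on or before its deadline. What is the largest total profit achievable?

Profit order: B=63 A=58 E=52 F=42 G=40 C=29 D=10
Assign: B→slot 2, A→slot 3, E→slot 1, F skipped, G skipped, C skipped, D skipped.
Slots: [1:E] [2:B] [3:A]
Profit = 52 + 63 + 58 = 173

173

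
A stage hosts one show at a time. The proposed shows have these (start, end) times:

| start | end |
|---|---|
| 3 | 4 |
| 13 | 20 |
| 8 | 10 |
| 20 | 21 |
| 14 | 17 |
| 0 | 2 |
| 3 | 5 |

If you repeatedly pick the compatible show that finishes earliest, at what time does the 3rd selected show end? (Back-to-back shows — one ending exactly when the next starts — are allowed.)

Sort by end time and greedily take each interval whose start is ≥ the last chosen end.
By end time: (0,2), (3,4), (3,5), (8,10), (14,17), (13,20), (20,21).
Pick (0,2); next start ≥ 2 → (3,4); next start ≥ 4 → (8,10); next start ≥ 10 → (14,17); next start ≥ 17 → (20,21).
Selected: (0,2) (3,4) (8,10) (14,17) (20,21)

10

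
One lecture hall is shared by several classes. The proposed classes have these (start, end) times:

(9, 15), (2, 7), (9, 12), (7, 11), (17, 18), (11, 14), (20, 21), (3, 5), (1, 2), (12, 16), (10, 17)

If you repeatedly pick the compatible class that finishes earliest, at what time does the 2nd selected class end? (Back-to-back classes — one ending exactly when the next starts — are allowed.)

5

Order by finish time; keep every interval that doesn't clash with the previous kept one.
By end time: (1,2), (3,5), (2,7), (7,11), (9,12), (11,14), (9,15), (12,16), (10,17), (17,18), (20,21).
Pick (1,2); next start ≥ 2 → (3,5); next start ≥ 5 → (7,11); next start ≥ 11 → (11,14); next start ≥ 14 → (17,18); next start ≥ 18 → (20,21).
Selected: (1,2) (3,5) (7,11) (11,14) (17,18) (20,21)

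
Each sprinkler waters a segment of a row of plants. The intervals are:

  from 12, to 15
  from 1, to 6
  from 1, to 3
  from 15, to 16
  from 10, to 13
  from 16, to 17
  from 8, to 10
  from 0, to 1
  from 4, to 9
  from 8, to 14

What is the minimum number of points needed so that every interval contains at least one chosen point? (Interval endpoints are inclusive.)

Process intervals by earliest right end; each time one isn't hit yet, stab at its right endpoint.
Sorted: [0,1] [1,3] [1,6] [4,9] [8,10] [10,13] [8,14] [12,15] [15,16] [16,17]
{[0,1],[1,3],[1,6]} hit by 1; {[4,9],[8,10]} hit by 9; {[10,13],[8,14],[12,15]} hit by 13; {[15,16],[16,17]} hit by 16.
Points: 1, 9, 13, 16 (4 total).

4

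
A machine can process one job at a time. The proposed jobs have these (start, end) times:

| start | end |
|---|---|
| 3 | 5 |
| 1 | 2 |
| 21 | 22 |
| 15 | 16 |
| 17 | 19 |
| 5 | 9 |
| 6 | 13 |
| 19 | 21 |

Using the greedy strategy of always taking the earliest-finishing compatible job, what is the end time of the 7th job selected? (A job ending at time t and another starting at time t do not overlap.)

Order by finish time; keep every interval that doesn't clash with the previous kept one.
Sorted by end: (1,2)  (3,5)  (5,9)  (6,13)  (15,16)  (17,19)  (19,21)  (21,22)
take (1,2); take (3,5); take (5,9); take (15,16); take (17,19); take (19,21); take (21,22).
Selected: (1,2) (3,5) (5,9) (15,16) (17,19) (19,21) (21,22)

22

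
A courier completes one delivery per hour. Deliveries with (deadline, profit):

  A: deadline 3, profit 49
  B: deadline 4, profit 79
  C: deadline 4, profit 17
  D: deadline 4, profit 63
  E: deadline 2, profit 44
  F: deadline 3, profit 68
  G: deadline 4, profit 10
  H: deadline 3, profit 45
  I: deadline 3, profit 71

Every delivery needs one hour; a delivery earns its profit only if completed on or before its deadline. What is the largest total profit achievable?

281

Sort by profit descending; place each in the latest free slot ≤ its deadline.
Profit order: B=79 I=71 F=68 D=63 A=49 H=45 E=44 C=17 G=10
Assign: B→slot 4, I→slot 3, F→slot 2, D→slot 1, A skipped, H skipped, E skipped, C skipped, G skipped.
Slots: [1:D] [2:F] [3:I] [4:B]
Profit = 63 + 68 + 71 + 79 = 281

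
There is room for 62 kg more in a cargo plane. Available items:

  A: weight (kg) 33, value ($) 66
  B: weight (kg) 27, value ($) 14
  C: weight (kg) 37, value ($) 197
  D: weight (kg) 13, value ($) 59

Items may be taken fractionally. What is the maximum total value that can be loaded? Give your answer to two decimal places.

Order: C (197/37=5.32) > D (59/13=4.54) > A (66/33=2.00) > B (14/27=0.52)
Fill: take C (37 @ 197) → take D (13 @ 59) → take 12/33 of A → 24.00; 62/62 used.
Total value = 280.00

280.00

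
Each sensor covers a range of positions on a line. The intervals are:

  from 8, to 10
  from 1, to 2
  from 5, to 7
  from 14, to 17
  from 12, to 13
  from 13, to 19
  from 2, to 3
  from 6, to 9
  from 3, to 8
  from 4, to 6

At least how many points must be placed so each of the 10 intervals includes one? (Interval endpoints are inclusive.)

Sorted: [1,2] [2,3] [4,6] [5,7] [3,8] [6,9] [8,10] [12,13] [14,17] [13,19]
{[1,2],[2,3]} hit by 2; {[4,6],[5,7],[3,8],[6,9]} hit by 6; {[8,10]} hit by 10; {[12,13]} hit by 13; {[14,17],[13,19]} hit by 17.
Points: 2, 6, 10, 13, 17 (5 total).

5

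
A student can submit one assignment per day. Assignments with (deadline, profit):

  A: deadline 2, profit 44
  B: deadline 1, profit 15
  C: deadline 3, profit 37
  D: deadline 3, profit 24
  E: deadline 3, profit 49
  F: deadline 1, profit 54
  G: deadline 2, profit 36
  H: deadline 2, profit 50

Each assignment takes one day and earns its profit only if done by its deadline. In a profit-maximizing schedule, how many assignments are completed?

3

Take jobs in profit order; each goes to the latest open slot no later than its deadline.
Profit order: F=54 H=50 E=49 A=44 C=37 G=36 D=24 B=15
Assign: F→slot 1, H→slot 2, E→slot 3, A skipped, C skipped, G skipped, D skipped, B skipped.
Slots: [1:F] [2:H] [3:E]
3 of 8 scheduled.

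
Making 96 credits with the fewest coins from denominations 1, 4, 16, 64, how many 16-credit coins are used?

2

96 = 1×64 + 2×16
Count of 16: 2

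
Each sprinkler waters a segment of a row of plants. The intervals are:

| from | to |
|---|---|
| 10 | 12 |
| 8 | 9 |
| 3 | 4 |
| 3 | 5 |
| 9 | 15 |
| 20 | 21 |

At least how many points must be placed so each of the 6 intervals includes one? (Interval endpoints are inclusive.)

4

Sort by right endpoint; whenever an interval is uncovered, place a point at its right end.
Sorted: [3,4] [3,5] [8,9] [10,12] [9,15] [20,21]
{[3,4],[3,5]} hit by 4; {[8,9]} hit by 9; {[10,12],[9,15]} hit by 12; {[20,21]} hit by 21.
Points: 4, 9, 12, 21 (4 total).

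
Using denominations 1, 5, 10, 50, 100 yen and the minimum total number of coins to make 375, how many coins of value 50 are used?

1

Use the largest denomination that fits, subtract, and repeat.
375 − 3×100→75 − 1×50→25 − 2×10→5 − 1×5→0
Count of 50: 1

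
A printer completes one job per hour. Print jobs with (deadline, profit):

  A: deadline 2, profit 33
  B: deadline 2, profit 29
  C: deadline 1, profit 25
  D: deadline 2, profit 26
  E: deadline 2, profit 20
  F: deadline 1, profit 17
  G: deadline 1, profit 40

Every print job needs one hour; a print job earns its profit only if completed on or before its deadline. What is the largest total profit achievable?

73

Sort by profit descending; place each in the latest free slot ≤ its deadline.
By profit: G(d1,40), A(d2,33), B(d2,29), D(d2,26), C(d1,25), E(d2,20), F(d1,17)
G→slot 1; A→slot 2; B skipped; D skipped; C skipped; E skipped; F skipped.
Profit = 40 + 33 = 73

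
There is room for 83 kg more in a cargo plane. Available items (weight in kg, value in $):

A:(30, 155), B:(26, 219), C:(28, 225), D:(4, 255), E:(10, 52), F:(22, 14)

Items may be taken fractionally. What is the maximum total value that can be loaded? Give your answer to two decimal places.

Ratios (sorted): D 63.75, B 8.42, C 8.04, E 5.20, A 5.17, F 0.64
take D (4 @ 255); take B (26 @ 219); take C (28 @ 225); take E (10 @ 52); take 15/30 of A → 77.50. Capacity used 83/83.
Total value = 828.50

828.50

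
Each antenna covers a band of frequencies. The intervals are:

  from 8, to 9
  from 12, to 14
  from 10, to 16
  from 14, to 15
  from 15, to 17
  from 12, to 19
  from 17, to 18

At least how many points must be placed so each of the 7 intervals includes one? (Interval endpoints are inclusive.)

3

Process intervals by earliest right end; each time one isn't hit yet, stab at its right endpoint.
By right end: [8,9]  [12,14]  [14,15]  [10,16]  [15,17]  [17,18]  [12,19]
[8,9] uncovered → point at 9; [12,14] uncovered → point at 14; [15,17] uncovered → point at 17.
Points: 9, 14, 17 (3 total).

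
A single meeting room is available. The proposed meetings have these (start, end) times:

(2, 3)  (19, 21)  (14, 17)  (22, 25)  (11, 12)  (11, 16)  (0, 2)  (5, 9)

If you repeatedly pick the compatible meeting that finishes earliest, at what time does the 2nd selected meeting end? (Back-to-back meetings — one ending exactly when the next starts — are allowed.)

Greedy by earliest finish: after sorting by end time, pick each interval compatible with the last pick.
Sorted by end: (0,2)  (2,3)  (5,9)  (11,12)  (11,16)  (14,17)  (19,21)  (22,25)
take (0,2); take (2,3); take (5,9); take (11,12); take (14,17); take (19,21); take (22,25).
Selected: (0,2) (2,3) (5,9) (11,12) (14,17) (19,21) (22,25)

3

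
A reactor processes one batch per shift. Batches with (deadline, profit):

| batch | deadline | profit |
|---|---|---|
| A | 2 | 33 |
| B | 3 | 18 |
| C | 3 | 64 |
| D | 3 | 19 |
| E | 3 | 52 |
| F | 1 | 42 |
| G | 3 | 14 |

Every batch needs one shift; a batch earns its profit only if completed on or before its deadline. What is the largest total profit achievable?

Sort by profit descending; place each in the latest free slot ≤ its deadline.
By profit: C(d3,64), E(d3,52), F(d1,42), A(d2,33), D(d3,19), B(d3,18), G(d3,14)
C→slot 3; E→slot 2; F→slot 1; A skipped; D skipped; B skipped; G skipped.
Profit = 42 + 52 + 64 = 158

158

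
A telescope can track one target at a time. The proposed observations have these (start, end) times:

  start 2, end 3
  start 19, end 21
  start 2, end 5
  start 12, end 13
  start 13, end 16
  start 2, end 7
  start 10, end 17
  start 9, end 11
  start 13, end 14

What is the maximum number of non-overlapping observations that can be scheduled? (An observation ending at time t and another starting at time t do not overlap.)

Sort by end time and greedily take each interval whose start is ≥ the last chosen end.
Sorted by end: (2,3)  (2,5)  (2,7)  (9,11)  (12,13)  (13,14)  (13,16)  (10,17)  (19,21)
take (2,3); skip (2,7); take (9,11); take (12,13); take (13,14); take (19,21).
Selected 5 observations.

5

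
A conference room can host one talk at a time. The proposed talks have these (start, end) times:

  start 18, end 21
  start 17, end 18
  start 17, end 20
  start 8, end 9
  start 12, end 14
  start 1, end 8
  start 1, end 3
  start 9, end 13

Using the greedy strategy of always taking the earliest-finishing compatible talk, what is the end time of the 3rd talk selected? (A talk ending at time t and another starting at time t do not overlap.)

13

Sorted by end: (1,3)  (1,8)  (8,9)  (9,13)  (12,14)  (17,18)  (17,20)  (18,21)
take (1,3); skip (1,8); take (8,9); take (9,13); take (17,18); take (18,21).
Selected: (1,3) (8,9) (9,13) (17,18) (18,21)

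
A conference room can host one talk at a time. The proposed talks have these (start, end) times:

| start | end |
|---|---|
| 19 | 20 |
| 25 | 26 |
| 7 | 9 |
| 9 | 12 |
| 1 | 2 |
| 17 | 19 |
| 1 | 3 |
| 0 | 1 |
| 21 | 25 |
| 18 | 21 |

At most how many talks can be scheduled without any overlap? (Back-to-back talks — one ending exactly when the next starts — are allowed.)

8

Greedy by earliest finish: after sorting by end time, pick each interval compatible with the last pick.
By end time: (0,1), (1,2), (1,3), (7,9), (9,12), (17,19), (19,20), (18,21), (21,25), (25,26).
Pick (0,1); next start ≥ 1 → (1,2); next start ≥ 2 → (7,9); next start ≥ 9 → (9,12); next start ≥ 12 → (17,19); next start ≥ 19 → (19,20); next start ≥ 20 → (21,25); next start ≥ 25 → (25,26).
Selected 8 talks.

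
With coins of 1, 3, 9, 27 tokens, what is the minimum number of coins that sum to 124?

124 = 4×27 + 1×9 + 2×3 + 1×1
Total coins = 4 + 1 + 2 + 1 = 8

8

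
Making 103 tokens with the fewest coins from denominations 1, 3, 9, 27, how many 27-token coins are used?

3

Use the largest denomination that fits, subtract, and repeat.
103 − 3×27→22 − 2×9→4 − 1×3→1 − 1×1→0
Count of 27: 3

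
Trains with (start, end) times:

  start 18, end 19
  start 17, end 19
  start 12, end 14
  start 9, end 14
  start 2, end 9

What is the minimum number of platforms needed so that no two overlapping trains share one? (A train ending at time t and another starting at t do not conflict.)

The answer is the maximum number of intervals overlapping at any instant.
Events (time:±→running): 2:+→1 9:-→0 9:+→1 12:+→2 … peak 2.

2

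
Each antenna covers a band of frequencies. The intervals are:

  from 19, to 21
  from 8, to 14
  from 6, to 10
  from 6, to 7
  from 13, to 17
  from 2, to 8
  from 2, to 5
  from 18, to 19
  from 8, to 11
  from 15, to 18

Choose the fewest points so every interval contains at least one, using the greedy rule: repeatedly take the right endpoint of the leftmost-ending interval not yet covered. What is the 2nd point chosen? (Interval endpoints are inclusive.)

Sorted: [2,5] [6,7] [2,8] [6,10] [8,11] [8,14] [13,17] [15,18] [18,19] [19,21]
{[2,5]} hit by 5; {[6,7],[2,8],[6,10]} hit by 7; {[8,11],[8,14]} hit by 11; {[13,17],[15,18]} hit by 17; {[18,19],[19,21]} hit by 19.
Points: 5, 7, 11, 17, 19 (5 total).

7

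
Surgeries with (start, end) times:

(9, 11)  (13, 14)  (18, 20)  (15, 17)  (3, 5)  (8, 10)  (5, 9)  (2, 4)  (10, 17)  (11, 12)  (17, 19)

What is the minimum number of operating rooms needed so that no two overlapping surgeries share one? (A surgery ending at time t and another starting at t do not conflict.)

starts: [2, 3, 5, 8, 9, 10, 11, 13, 15, 17, 18]
ends:   [4, 5, 9, 10, 11, 12, 14, 17, 17, 19, 20]
s2→1 s3→2  — peak 2.

2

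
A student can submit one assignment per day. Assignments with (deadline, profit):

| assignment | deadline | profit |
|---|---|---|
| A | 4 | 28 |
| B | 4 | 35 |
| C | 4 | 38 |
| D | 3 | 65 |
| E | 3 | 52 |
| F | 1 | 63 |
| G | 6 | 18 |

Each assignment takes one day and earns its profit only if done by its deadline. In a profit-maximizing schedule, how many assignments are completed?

5

By profit: D(d3,65), F(d1,63), E(d3,52), C(d4,38), B(d4,35), A(d4,28), G(d6,18)
D→slot 3; F→slot 1; E→slot 2; C→slot 4; B skipped; A skipped; G→slot 6.
5 of 7 scheduled.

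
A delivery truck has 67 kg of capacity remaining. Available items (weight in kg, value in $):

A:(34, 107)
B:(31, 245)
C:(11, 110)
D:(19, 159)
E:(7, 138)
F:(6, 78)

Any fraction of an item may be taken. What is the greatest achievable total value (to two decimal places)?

674.68

Greedy by value/weight ratio, highest first.
Order: E (138/7=19.71) > F (78/6=13.00) > C (110/11=10.00) > D (159/19=8.37) > B (245/31=7.90) > A (107/34=3.15)
Fill: take E (7 @ 138) → take F (6 @ 78) → take C (11 @ 110) → take D (19 @ 159) → take 24/31 of B → 189.68; 67/67 used.
Total value = 674.68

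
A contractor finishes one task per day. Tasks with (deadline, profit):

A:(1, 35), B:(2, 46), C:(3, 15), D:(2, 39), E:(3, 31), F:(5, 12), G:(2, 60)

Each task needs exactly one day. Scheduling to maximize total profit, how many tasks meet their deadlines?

4

Sort by profit descending; place each in the latest free slot ≤ its deadline.
By profit: G(d2,60), B(d2,46), D(d2,39), A(d1,35), E(d3,31), C(d3,15), F(d5,12)
G→slot 2; B→slot 1; D skipped; A skipped; E→slot 3; C skipped; F→slot 5.
4 of 7 scheduled.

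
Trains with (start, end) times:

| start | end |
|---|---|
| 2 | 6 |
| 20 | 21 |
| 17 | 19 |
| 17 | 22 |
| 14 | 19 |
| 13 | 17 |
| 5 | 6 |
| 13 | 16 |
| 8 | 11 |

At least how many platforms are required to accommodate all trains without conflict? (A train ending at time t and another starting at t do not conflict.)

3

starts: [2, 5, 8, 13, 13, 14, 17, 17, 20]
ends:   [6, 6, 11, 16, 17, 19, 19, 21, 22]
s2→1 s5→2 e6→1 e6→0 s8→1 e11→0 s13→1 s13→2 s14→3  — peak 3.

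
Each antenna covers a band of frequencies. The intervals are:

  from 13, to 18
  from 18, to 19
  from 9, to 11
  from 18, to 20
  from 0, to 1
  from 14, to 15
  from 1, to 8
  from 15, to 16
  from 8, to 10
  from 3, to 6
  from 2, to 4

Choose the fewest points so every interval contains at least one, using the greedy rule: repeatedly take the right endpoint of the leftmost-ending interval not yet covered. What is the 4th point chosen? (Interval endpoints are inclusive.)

15

Sorted: [0,1] [2,4] [3,6] [1,8] [8,10] [9,11] [14,15] [15,16] [13,18] [18,19] [18,20]
{[0,1]} hit by 1; {[2,4],[3,6],[1,8]} hit by 4; {[8,10],[9,11]} hit by 10; {[14,15],[15,16],[13,18]} hit by 15; {[18,19],[18,20]} hit by 19.
Points: 1, 4, 10, 15, 19 (5 total).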